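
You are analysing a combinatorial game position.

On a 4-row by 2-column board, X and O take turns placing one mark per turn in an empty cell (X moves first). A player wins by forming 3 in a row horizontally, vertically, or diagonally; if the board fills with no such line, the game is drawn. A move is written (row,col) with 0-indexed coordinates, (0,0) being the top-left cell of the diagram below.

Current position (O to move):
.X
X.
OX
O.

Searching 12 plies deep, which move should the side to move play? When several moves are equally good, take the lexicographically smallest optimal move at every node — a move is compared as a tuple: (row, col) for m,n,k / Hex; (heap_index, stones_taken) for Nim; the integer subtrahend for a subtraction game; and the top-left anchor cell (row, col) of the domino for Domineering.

ply 1, O at .X/X./OX/O. | (0,0)=-1→OX/X./OX/O.; (1,1)=+0→.X/XO/OX/O.*; (3,1)=-1→.X/X./OX/OO
ply 2, X at .X/XO/OX/O. | (0,0)=+0→XX/XO/OX/O.*; (3,1)=+0→.X/XO/OX/OX
ply 3, O at XX/XO/OX/O. | (3,1)=+0→XX/XO/OX/OO*
ply 4: XX/XO/OX/OO is terminal +0 (X); from .X/X./OX/O. depth 12

O's best at [.X/X./OX/O.]: (1,1)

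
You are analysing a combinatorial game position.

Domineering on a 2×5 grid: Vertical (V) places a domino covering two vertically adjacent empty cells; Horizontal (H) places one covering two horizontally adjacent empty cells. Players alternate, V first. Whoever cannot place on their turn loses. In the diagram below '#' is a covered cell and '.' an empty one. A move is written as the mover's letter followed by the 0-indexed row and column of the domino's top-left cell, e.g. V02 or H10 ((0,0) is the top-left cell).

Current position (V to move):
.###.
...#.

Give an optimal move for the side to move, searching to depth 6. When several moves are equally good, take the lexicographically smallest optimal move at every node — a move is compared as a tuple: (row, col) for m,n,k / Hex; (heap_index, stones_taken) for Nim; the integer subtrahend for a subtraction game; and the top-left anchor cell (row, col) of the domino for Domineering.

V's best at [.###./...#.]: V00

[.###./...#.] V move#1: V00:+1/####./#..#.*, V04:-1/.####/...##
[####./#..#.] H move#2: H11:-1/####./####.*
[####./####.] V move#3: V04:+1/#####/#####*
[#####/#####] end (terminal -1, H#4); searched .###./...#. to 6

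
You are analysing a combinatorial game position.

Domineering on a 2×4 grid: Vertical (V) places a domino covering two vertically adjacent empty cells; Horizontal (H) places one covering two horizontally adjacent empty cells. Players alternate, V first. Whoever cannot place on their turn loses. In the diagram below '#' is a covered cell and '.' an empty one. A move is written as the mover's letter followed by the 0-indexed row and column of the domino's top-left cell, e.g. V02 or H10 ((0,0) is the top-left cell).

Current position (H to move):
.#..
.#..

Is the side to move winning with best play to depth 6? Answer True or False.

p1 H@[.#../.#..]: H02[.###/.#..]+1* H12[.#../.###]+1
p2 V@[.###/.#..]: V00[####/##..]-1*
p3 H@[####/##..]: H12[####/####]+1*
p4 V@[####/####] terminal -1; root [.#../.#..] d6

H winning at [.#../.#..]: True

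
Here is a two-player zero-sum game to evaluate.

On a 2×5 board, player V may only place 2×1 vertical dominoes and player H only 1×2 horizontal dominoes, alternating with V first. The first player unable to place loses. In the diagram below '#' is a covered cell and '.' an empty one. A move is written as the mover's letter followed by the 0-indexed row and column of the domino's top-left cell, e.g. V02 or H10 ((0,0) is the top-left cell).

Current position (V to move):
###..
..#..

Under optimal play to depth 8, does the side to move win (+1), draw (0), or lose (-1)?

value(###../..#.., V) = +1

[###../..#..] V move#1: V03:+1/####./..##.*, V04:+1/###.#/..#.#
[####./..##.] H move#2: H10:-1/####./####.*
[####./####.] V move#3: V04:+1/#####/#####*
[#####/#####] end (terminal -1, H#4); searched ###../..#.. to 8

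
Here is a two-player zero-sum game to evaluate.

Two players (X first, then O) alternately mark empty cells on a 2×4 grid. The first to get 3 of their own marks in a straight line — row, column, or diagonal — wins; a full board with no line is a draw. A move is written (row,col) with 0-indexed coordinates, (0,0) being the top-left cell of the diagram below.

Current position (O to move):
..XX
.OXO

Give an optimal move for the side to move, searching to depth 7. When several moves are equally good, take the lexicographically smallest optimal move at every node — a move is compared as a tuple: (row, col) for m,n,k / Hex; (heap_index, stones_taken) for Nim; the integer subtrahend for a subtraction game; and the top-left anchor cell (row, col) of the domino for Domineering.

O's best at [..XX/.OXO]: (0,1)

p1 O@[..XX/.OXO]: (0,0)[O.XX/.OXO]-1 (0,1)[.OXX/.OXO]+0* (1,0)[..XX/OOXO]-1
p2 X@[.OXX/.OXO]: (0,0)[XOXX/.OXO]+0* (1,0)[.OXX/XOXO]+0
p3 O@[XOXX/.OXO]: (1,0)[XOXX/OOXO]+0*
p4 X@[XOXX/OOXO] terminal +0; root [..XX/.OXO] d7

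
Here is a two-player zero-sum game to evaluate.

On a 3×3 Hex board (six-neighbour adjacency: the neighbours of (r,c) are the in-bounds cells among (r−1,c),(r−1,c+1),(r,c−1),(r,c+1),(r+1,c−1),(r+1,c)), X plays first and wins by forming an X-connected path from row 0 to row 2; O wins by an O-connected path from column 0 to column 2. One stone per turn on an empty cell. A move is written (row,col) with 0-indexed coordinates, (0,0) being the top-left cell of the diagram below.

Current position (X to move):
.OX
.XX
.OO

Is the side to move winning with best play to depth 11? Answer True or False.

ply 1, X at .OX/.XX/.OO | (0,0)=-1→XOX/.XX/.OO; (1,0)=-1→.OX/XXX/.OO; (2,0)=+1→.OX/.XX/XOO*
ply 2: .OX/.XX/XOO is terminal -1 (O); from .OX/.XX/.OO depth 11

X winning at [.OX/.XX/.OO]: True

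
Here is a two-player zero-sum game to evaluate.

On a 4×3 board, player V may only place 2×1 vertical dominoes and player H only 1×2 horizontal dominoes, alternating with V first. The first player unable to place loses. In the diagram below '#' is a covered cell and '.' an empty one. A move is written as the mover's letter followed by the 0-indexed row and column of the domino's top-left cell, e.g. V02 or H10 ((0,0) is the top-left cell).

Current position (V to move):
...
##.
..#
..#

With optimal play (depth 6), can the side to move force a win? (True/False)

ply 1, V at .../##./..#/..# | V02=-1→..#/###/..#/..#; V20=+1→.../##./#.#/#.#*; V21=+1→.../##./.##/.##
ply 2, H at .../##./#.#/#.# | H00=-1→##./##./#.#/#.#*; H01=-1→.##/##./#.#/#.#
ply 3, V at ##./##./#.#/#.# | V02=+1→###/###/#.#/#.#*; V21=+1→##./##./###/###
ply 4: ###/###/#.#/#.# is terminal -1 (H); from .../##./..#/..# depth 6

V winning at [.../##./..#/..#]: True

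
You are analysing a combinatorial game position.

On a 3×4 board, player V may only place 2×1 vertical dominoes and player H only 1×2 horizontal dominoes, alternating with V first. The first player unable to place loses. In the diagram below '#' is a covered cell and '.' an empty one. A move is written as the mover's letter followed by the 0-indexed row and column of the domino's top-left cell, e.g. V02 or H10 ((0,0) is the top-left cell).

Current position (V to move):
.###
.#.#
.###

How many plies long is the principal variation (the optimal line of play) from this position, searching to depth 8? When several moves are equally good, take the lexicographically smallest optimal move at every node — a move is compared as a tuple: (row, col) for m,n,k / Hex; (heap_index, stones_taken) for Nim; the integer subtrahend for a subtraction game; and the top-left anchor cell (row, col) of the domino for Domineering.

[.###/.#.#/.###] V move#1: V00:+1/####/##.#/.###*, V10:+1/.###/##.#/####
[####/##.#/.###] end (terminal -1, H#2); searched .###/.#.#/.### to 8

PV length from [.###/.#.#/.###]: 1 ply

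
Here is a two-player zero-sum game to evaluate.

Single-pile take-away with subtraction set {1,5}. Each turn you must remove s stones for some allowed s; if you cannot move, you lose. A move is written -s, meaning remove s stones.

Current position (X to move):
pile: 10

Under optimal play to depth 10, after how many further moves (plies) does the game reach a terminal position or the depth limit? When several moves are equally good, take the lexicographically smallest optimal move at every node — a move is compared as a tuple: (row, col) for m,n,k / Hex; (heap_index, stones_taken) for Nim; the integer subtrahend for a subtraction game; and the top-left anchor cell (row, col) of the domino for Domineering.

[10] X move#1: -1:-1/9*, -5:-1/5
[9] O move#2: -1:+1/8*, -5:+1/4
[8] X move#3: -1:-1/7*, -5:-1/3
[7] O move#4: -1:+1/6*, -5:+1/2
[6] X move#5: -1:-1/5*, -5:-1/1
[5] O move#6: -1:+1/4*, -5:+1/0
[4] X move#7: -1:-1/3*
[3] O move#8: -1:+1/2*
[2] X move#9: -1:-1/1*
[1] O move#10: -1:+1/0*
[0] end (terminal -1, X#11); searched 10 to 10

PV length from [10]: 10 plies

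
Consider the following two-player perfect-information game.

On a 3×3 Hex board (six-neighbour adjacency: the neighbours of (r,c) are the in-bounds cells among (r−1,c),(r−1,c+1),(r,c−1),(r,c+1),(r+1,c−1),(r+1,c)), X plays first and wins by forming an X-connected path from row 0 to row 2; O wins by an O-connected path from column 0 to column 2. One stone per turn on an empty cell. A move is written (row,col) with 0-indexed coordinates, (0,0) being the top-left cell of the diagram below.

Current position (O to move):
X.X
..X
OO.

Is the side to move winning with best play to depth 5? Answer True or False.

[X.X/..X/OO.] O move#1: (0,1):-1/XOX/..X/OO., (1,0):-1/X.X/O.X/OO., (1,1):-1/X.X/.OX/OO., (2,2):+1/X.X/..X/OOO*
[X.X/..X/OOO] end (terminal -1, X#2); searched X.X/..X/OO. to 5

O winning at [X.X/..X/OO.]: True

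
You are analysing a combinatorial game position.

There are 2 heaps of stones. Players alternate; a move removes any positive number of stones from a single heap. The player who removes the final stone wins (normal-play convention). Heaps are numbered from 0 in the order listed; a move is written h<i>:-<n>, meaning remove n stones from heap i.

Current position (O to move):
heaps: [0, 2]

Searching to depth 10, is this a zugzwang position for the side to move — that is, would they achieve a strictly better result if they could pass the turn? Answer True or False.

zugzwang((0,2), O) = False

[(0,2)] O move#1: h1:-1:-1/(0,1), h1:-2:+1/(0,0)*
[(0,0)] end (terminal -1, X#2); searched (0,2) to 10
if O skipped the turn, X would face:
~ [(0,2)] X move#1: h1:-1:-1/(0,1), h1:-2:+1/(0,0)*
~ [(0,0)] end (terminal -1, O#2); searched (0,2) to 10
compare (O): move=+1 vs pass=-1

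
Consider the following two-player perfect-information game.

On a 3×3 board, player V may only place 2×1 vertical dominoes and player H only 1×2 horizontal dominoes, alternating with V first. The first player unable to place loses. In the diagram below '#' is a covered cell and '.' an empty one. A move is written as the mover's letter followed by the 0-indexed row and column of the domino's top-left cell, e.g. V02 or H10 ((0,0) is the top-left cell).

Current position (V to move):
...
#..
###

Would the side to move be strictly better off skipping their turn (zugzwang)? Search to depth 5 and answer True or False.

zugzwang(.../#../###, V) = False

p1 V@[.../#../###]: V01[.#./##./###]+1* V02[..#/#.#/###]-1
p2 H@[.#./##./###] terminal -1; root [.../#../###] d5
suppose V passes — search the same position with H to move:
pass> p1 H@[.../#../###]: H00[##./#../###]-1 H01[.##/#../###]+1* H11[.../###/###]+1
pass> p2 V@[.##/#../###] terminal -1; root [.../#../###] d5
for V: play +1, pass -1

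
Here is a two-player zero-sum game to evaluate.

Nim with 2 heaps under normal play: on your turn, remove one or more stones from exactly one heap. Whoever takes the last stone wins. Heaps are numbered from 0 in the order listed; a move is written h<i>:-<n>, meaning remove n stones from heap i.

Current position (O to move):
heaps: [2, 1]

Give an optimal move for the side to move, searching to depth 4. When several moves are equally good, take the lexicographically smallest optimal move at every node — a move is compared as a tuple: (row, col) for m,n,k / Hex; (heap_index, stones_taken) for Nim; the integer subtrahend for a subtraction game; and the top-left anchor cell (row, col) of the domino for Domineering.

ply 1, O at (2,1) | h0:-1=+1→(1,1)*; h0:-2=-1→(0,1); h1:-1=-1→(2,0)
ply 2, X at (1,1) | h0:-1=-1→(0,1)*; h1:-1=-1→(1,0)
ply 3, O at (0,1) | h1:-1=+1→(0,0)*
ply 4: (0,0) is terminal -1 (X); from (2,1) depth 4

O's best at [(2,1)]: h0:-1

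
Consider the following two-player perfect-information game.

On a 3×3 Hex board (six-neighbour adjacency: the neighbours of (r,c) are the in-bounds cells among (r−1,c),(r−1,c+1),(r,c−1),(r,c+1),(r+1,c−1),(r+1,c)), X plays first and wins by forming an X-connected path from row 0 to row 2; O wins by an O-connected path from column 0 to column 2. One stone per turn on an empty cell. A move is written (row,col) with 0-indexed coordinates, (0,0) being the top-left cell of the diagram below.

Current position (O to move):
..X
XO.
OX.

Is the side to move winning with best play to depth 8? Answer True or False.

O winning at [..X/XO./OX.]: True

[..X/XO./OX.] O move#1: (0,0):-1/O.X/XO./OX., (0,1):-1/.OX/XO./OX., (1,2):+1/..X/XOO/OX.*, (2,2):-1/..X/XO./OXO
[..X/XOO/OX.] end (terminal -1, X#2); searched ..X/XO./OX. to 8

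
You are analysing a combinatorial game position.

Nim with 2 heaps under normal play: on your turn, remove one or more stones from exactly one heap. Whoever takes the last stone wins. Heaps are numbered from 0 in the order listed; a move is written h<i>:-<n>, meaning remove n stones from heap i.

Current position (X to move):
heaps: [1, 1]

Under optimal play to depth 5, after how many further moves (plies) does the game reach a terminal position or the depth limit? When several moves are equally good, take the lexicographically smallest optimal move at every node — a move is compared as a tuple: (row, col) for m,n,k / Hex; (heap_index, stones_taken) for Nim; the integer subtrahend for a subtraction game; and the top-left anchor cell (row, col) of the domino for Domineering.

PV length from [(1,1)]: 2 plies

ply 1, X at (1,1) | h0:-1=-1→(0,1)*; h1:-1=-1→(1,0)
ply 2, O at (0,1) | h1:-1=+1→(0,0)*
ply 3: (0,0) is terminal -1 (X); from (1,1) depth 5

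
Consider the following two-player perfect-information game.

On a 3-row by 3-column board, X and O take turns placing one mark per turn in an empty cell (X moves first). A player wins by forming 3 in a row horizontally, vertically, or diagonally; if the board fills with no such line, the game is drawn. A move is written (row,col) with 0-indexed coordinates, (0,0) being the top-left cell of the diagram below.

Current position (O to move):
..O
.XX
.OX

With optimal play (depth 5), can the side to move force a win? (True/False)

O winning at [..O/.XX/.OX]: False

[..O/.XX/.OX] O move#1: (0,0):-1/O.O/.XX/.OX*, (0,1):-1/.OO/.XX/.OX, (1,0):-1/..O/OXX/.OX, (2,0):-1/..O/.XX/OOX
[O.O/.XX/.OX] X move#2: (0,1):+0/OXO/.XX/.OX, (1,0):+1/O.O/XXX/.OX*, (2,0):-1/O.O/.XX/XOX
[O.O/XXX/.OX] end (terminal -1, O#3); searched ..O/.XX/.OX to 5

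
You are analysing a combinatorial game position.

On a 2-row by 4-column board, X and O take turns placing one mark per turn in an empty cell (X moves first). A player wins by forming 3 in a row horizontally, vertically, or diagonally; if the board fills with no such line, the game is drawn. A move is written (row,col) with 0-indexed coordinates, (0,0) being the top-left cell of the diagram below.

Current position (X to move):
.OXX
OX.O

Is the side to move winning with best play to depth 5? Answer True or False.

X winning at [.OXX/OX.O]: False

[.OXX/OX.O] X move#1: (0,0):+0/XOXX/OX.O*, (1,2):+0/.OXX/OXXO
[XOXX/OX.O] O move#2: (1,2):+0/XOXX/OXOO*
[XOXX/OXOO] end (terminal +0, X#3); searched .OXX/OX.O to 5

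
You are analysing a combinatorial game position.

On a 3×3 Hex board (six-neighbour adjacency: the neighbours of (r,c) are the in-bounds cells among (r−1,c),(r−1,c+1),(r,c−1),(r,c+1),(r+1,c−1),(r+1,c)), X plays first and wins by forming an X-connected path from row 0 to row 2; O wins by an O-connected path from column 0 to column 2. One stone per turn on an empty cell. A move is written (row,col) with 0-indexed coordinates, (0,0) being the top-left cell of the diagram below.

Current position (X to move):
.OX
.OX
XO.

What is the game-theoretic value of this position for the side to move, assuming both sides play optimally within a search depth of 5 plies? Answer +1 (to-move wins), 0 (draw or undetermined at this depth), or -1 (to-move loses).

[.OX/.OX/XO.] X move#1: (0,0):+1/XOX/.OX/XO.*, (1,0):+1/.OX/XOX/XO., (2,2):+1/.OX/.OX/XOX
[XOX/.OX/XO.] O move#2: (1,0):-1/XOX/OOX/XO.*, (2,2):-1/XOX/.OX/XOO
[XOX/OOX/XO.] X move#3: (2,2):+1/XOX/OOX/XOX*
[XOX/OOX/XOX] end (terminal -1, O#4); searched .OX/.OX/XO. to 5

value(.OX/.OX/XO., X) = +1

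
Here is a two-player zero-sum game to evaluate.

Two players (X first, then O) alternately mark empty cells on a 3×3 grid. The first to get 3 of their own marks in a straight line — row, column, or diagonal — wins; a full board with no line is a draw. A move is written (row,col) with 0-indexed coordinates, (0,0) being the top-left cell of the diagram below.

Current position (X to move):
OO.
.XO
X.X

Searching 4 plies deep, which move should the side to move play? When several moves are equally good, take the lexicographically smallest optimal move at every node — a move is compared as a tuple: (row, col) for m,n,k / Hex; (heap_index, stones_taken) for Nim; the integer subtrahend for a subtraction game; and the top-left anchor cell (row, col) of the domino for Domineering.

X's best at [OO./.XO/X.X]: (0,2)

[OO./.XO/X.X] X move#1: (0,2):+1/OOX/.XO/X.X*, (1,0):-1/OO./XXO/X.X, (2,1):+1/OO./.XO/XXX
[OOX/.XO/X.X] end (terminal -1, O#2); searched OO./.XO/X.X to 4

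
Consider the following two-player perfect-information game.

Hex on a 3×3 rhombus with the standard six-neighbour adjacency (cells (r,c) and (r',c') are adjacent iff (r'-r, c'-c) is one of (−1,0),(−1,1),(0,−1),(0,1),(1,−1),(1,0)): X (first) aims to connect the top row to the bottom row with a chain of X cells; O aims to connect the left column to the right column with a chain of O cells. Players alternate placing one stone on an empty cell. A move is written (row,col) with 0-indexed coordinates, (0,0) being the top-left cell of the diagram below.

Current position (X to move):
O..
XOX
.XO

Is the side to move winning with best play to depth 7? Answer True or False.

X winning at [O../XOX/.XO]: True

p1 X@[O../XOX/.XO]: (0,1)[OX./XOX/.XO]+1* (0,2)[O.X/XOX/.XO]+1 (2,0)[O../XOX/XXO]+1
p2 O@[OX./XOX/.XO]: (0,2)[OXO/XOX/.XO]-1* (2,0)[OX./XOX/OXO]-1
p3 X@[OXO/XOX/.XO]: (2,0)[OXO/XOX/XXO]+1*
p4 O@[OXO/XOX/XXO] terminal -1; root [O../XOX/.XO] d7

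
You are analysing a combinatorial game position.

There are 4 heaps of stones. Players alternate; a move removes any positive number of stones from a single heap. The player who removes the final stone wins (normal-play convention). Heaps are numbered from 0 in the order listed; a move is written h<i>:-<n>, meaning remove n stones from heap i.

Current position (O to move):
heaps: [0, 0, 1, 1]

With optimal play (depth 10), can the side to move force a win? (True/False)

[(0,0,1,1)] O move#1: h2:-1:-1/(0,0,0,1)*, h3:-1:-1/(0,0,1,0)
[(0,0,0,1)] X move#2: h3:-1:+1/(0,0,0,0)*
[(0,0,0,0)] end (terminal -1, O#3); searched (0,0,1,1) to 10

O winning at [(0,0,1,1)]: False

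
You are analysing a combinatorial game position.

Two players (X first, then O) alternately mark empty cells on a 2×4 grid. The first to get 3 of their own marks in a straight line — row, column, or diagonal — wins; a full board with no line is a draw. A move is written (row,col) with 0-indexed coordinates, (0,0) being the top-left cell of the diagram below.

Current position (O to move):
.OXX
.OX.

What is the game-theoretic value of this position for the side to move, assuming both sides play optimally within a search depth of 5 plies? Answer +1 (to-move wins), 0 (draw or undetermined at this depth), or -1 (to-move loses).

p1 O@[.OXX/.OX.]: (0,0)[OOXX/.OX.]+0* (1,0)[.OXX/OOX.]+0 (1,3)[.OXX/.OXO]+0
p2 X@[OOXX/.OX.]: (1,0)[OOXX/XOX.]+0* (1,3)[OOXX/.OXX]+0
p3 O@[OOXX/XOX.]: (1,3)[OOXX/XOXO]+0*
p4 X@[OOXX/XOXO] terminal +0; root [.OXX/.OX.] d5

value(.OXX/.OX., O) = 0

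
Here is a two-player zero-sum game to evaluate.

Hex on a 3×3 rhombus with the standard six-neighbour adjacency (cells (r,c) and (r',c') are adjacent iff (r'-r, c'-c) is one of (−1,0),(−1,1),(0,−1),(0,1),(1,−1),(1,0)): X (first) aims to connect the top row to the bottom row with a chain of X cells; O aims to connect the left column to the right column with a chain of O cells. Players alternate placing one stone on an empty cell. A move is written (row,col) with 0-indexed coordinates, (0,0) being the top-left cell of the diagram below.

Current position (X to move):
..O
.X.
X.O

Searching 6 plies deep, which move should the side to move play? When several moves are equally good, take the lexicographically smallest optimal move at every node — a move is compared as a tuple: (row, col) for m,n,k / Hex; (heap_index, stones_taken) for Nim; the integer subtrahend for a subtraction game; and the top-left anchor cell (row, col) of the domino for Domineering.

ply 1, X at ..O/.X./X.O | (0,0)=+1→X.O/.X./X.O*; (0,1)=+1→.XO/.X./X.O; (1,0)=+1→..O/XX./X.O; (1,2)=-1→..O/.XX/X.O; (2,1)=-1→..O/.X./XXO
ply 2, O at X.O/.X./X.O | (0,1)=-1→XOO/.X./X.O*; (1,0)=-1→X.O/OX./X.O; (1,2)=-1→X.O/.XO/X.O; (2,1)=-1→X.O/.X./XOO
ply 3, X at XOO/.X./X.O | (1,0)=+1→XOO/XX./X.O*; (1,2)=-1→XOO/.XX/X.O; (2,1)=-1→XOO/.X./XXO
ply 4: XOO/XX./X.O is terminal -1 (O); from ..O/.X./X.O depth 6

X's best at [..O/.X./X.O]: (0,0)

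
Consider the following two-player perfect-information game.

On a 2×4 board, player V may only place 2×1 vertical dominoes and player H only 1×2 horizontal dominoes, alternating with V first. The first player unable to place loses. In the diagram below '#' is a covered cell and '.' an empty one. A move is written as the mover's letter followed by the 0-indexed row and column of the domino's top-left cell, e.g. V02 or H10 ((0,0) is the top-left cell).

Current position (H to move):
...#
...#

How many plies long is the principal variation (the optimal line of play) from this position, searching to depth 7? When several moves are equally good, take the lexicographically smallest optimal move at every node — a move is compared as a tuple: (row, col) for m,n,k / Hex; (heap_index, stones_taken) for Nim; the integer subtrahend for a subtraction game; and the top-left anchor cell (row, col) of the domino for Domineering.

PV length from [...#/...#]: 3 plies

ply 1, H at ...#/...# | H00=+1→##.#/...#*; H01=+1→.###/...#; H10=+1→...#/##.#; H11=+1→...#/.###
ply 2, V at ##.#/...# | V02=-1→####/..##*
ply 3, H at ####/..## | H10=+1→####/####*
ply 4: ####/#### is terminal -1 (V); from ...#/...# depth 7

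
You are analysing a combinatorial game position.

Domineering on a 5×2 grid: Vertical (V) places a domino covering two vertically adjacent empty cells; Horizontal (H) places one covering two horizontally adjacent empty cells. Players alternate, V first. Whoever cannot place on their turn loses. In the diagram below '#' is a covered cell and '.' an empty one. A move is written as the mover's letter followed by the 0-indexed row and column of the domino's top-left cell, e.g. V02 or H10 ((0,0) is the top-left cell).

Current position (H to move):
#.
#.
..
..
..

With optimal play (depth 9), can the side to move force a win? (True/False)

H winning at [#./#./../../..]: True

p1 H@[#./#./../../..]: H20[#./#./##/../..]-1 H30[#./#./../##/..]+1* H40[#./#./../../##]-1
p2 V@[#./#./../##/..]: V01[##/##/../##/..]-1* V11[#./##/.#/##/..]-1
p3 H@[##/##/../##/..]: H20[##/##/##/##/..]+1* H40[##/##/../##/##]+1
p4 V@[##/##/##/##/..] terminal -1; root [#./#./../../..] d9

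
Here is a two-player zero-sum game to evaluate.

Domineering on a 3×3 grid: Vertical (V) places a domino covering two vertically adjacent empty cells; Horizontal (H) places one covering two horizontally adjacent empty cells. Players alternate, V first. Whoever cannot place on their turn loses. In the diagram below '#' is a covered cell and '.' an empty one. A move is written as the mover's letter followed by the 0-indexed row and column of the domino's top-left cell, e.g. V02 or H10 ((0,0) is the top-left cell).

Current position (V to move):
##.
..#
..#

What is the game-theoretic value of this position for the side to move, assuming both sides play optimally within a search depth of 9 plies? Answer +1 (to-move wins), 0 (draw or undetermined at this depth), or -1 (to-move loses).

value(##./..#/..#, V) = +1

p1 V@[##./..#/..#]: V10[##./#.#/#.#]+1* V11[##./.##/.##]+1
p2 H@[##./#.#/#.#] terminal -1; root [##./..#/..#] d9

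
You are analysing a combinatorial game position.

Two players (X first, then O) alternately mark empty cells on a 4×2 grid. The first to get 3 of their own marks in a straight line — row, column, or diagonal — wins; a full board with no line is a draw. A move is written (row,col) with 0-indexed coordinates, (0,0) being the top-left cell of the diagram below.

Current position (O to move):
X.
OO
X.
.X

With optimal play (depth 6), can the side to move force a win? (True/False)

O winning at [X./OO/X./.X]: False

[X./OO/X./.X] O move#1: (0,1):+0/XO/OO/X./.X*, (2,1):+0/X./OO/XO/.X, (3,0):+0/X./OO/X./OX
[XO/OO/X./.X] X move#2: (2,1):+0/XO/OO/XX/.X*, (3,0):-1/XO/OO/X./XX
[XO/OO/XX/.X] O move#3: (3,0):+0/XO/OO/XX/OX*
[XO/OO/XX/OX] end (terminal +0, X#4); searched X./OO/X./.X to 6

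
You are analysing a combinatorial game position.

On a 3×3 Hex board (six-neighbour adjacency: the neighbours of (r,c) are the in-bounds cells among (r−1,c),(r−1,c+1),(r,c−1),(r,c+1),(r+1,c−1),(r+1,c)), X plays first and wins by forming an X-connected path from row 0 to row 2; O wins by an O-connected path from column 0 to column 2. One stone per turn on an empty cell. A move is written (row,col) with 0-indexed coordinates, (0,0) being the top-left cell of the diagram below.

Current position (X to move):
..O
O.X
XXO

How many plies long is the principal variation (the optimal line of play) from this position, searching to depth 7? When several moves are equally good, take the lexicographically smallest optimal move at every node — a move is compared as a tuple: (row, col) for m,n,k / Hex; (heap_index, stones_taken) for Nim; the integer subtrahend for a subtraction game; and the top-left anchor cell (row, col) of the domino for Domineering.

PV length from [..O/O.X/XXO]: 2 plies

ply 1, X at ..O/O.X/XXO | (0,0)=-1→X.O/O.X/XXO*; (0,1)=-1→.XO/O.X/XXO; (1,1)=-1→..O/OXX/XXO
ply 2, O at X.O/O.X/XXO | (0,1)=+1→XOO/O.X/XXO*; (1,1)=+1→X.O/OOX/XXO
ply 3: XOO/O.X/XXO is terminal -1 (X); from ..O/O.X/XXO depth 7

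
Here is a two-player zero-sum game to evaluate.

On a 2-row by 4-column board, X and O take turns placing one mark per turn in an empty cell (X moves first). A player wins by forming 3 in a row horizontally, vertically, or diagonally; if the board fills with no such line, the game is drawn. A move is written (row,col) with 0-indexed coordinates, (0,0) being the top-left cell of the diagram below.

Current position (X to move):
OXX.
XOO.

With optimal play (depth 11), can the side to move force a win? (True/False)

p1 X@[OXX./XOO.]: (0,3)[OXXX/XOO.]+1* (1,3)[OXX./XOOX]+0
p2 O@[OXXX/XOO.] terminal -1; root [OXX./XOO.] d11

X winning at [OXX./XOO.]: True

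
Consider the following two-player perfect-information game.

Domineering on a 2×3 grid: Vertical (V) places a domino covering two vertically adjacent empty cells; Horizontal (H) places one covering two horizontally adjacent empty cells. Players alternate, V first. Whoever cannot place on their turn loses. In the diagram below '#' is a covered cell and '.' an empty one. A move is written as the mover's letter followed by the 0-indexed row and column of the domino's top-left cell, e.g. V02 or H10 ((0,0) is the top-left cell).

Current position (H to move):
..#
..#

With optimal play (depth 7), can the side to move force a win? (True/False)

H winning at [..#/..#]: True

ply 1, H at ..#/..# | H00=+1→###/..#*; H10=+1→..#/###
ply 2: ###/..# is terminal -1 (V); from ..#/..# depth 7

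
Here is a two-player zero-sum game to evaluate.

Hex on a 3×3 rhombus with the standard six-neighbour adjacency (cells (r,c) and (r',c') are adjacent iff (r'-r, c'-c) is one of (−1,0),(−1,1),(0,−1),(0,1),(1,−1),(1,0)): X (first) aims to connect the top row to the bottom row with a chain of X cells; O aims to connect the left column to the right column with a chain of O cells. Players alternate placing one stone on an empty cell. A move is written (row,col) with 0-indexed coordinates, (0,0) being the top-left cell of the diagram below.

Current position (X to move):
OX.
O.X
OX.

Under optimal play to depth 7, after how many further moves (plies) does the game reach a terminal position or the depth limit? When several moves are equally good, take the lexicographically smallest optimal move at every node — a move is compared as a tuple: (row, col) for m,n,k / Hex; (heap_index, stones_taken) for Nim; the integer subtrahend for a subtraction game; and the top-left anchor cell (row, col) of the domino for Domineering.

ply 1, X at OX./O.X/OX. | (0,2)=+1→OXX/O.X/OX.*; (1,1)=+1→OX./OXX/OX.; (2,2)=+1→OX./O.X/OXX
ply 2: OXX/O.X/OX. is terminal -1 (O); from OX./O.X/OX. depth 7

PV length from [OX./O.X/OX.]: 1 ply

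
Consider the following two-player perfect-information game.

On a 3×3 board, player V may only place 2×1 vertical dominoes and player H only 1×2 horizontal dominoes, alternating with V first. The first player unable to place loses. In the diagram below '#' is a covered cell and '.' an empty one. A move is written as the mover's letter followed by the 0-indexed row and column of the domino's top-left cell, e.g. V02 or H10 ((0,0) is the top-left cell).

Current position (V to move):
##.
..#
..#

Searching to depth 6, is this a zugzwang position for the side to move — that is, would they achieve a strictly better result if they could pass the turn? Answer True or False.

[##./..#/..#] V move#1: V10:+1/##./#.#/#.#*, V11:+1/##./.##/.##
[##./#.#/#.#] end (terminal -1, H#2); searched ##./..#/..# to 6
if V skipped the turn, H would face:
~ [##./..#/..#] H move#1: H10:+1/##./###/..#*, H20:+1/##./..#/###
~ [##./###/..#] end (terminal -1, V#2); searched ##./..#/..# to 6
compare (V): move=+1 vs pass=-1

zugzwang(##./..#/..#, V) = False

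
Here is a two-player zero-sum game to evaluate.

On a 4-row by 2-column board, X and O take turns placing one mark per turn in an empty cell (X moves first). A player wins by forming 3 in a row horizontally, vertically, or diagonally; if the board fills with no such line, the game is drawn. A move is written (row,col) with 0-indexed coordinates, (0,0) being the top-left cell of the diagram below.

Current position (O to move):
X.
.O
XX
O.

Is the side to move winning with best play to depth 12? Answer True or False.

O winning at [X./.O/XX/O.]: False

ply 1, O at X./.O/XX/O. | (0,1)=-1→XO/.O/XX/O.; (1,0)=+0→X./OO/XX/O.*; (3,1)=-1→X./.O/XX/OO
ply 2, X at X./OO/XX/O. | (0,1)=+0→XX/OO/XX/O.*; (3,1)=+0→X./OO/XX/OX
ply 3, O at XX/OO/XX/O. | (3,1)=+0→XX/OO/XX/OO*
ply 4: XX/OO/XX/OO is terminal +0 (X); from X./.O/XX/O. depth 12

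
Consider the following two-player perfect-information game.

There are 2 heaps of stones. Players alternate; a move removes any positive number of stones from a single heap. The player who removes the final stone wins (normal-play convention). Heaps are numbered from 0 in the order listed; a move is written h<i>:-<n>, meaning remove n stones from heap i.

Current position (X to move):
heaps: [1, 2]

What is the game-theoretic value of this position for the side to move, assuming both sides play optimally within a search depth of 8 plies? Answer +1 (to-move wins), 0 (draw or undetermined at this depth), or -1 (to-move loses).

p1 X@[(1,2)]: h0:-1[(0,2)]-1 h1:-1[(1,1)]+1* h1:-2[(1,0)]-1
p2 O@[(1,1)]: h0:-1[(0,1)]-1* h1:-1[(1,0)]-1
p3 X@[(0,1)]: h1:-1[(0,0)]+1*
p4 O@[(0,0)] terminal -1; root [(1,2)] d8

value((1,2), X) = +1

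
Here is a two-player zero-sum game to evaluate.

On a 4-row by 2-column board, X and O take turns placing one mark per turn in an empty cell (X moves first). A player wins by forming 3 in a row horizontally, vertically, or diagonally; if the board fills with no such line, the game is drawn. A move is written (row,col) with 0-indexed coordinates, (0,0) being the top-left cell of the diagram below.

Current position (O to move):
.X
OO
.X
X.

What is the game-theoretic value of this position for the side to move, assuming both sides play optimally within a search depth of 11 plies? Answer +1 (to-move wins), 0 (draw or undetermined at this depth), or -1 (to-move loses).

value(.X/OO/.X/X., O) = 0

ply 1, O at .X/OO/.X/X. | (0,0)=+0→OX/OO/.X/X.*; (2,0)=+0→.X/OO/OX/X.; (3,1)=+0→.X/OO/.X/XO
ply 2, X at OX/OO/.X/X. | (2,0)=+0→OX/OO/XX/X.*; (3,1)=-1→OX/OO/.X/XX
ply 3, O at OX/OO/XX/X. | (3,1)=+0→OX/OO/XX/XO*
ply 4: OX/OO/XX/XO is terminal +0 (X); from .X/OO/.X/X. depth 11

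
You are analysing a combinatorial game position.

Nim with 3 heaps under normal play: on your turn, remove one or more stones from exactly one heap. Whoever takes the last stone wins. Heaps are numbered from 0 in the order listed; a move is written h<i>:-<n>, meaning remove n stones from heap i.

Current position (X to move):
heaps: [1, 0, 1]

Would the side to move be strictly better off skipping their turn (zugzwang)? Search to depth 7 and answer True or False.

ply 1, X at (1,0,1) | h0:-1=-1→(0,0,1)*; h2:-1=-1→(1,0,0)
ply 2, O at (0,0,1) | h2:-1=+1→(0,0,0)*
ply 3: (0,0,0) is terminal -1 (X); from (1,0,1) depth 7
pass branch (O moves first from the same position):
  | ply 1, O at (1,0,1) | h0:-1=-1→(0,0,1)*; h2:-1=-1→(1,0,0)
  | ply 2, X at (0,0,1) | h2:-1=+1→(0,0,0)*
  | ply 3: (0,0,0) is terminal -1 (O); from (1,0,1) depth 7
X moving scores -1; X passing scores +1

zugzwang((1,0,1), X) = True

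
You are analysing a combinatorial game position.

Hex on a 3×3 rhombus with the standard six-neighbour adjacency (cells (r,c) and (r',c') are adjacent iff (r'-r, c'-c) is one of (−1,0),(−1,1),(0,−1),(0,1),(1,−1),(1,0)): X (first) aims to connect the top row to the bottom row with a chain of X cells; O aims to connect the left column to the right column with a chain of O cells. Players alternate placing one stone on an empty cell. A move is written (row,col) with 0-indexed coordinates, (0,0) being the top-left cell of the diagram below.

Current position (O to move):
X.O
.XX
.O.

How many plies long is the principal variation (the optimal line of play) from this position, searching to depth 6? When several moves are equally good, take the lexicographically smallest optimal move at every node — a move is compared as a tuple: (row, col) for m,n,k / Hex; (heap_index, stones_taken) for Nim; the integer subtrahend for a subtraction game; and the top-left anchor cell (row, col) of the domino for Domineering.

PV length from [X.O/.XX/.O.]: 4 plies

p1 O@[X.O/.XX/.O.]: (0,1)[XOO/.XX/.O.]-1* (1,0)[X.O/OXX/.O.]-1 (2,0)[X.O/.XX/OO.]-1 (2,2)[X.O/.XX/.OO]-1
p2 X@[XOO/.XX/.O.]: (1,0)[XOO/XXX/.O.]+1* (2,0)[XOO/.XX/XO.]-1 (2,2)[XOO/.XX/.OX]-1
p3 O@[XOO/XXX/.O.]: (2,0)[XOO/XXX/OO.]-1* (2,2)[XOO/XXX/.OO]-1
p4 X@[XOO/XXX/OO.]: (2,2)[XOO/XXX/OOX]+1*
p5 O@[XOO/XXX/OOX] terminal -1; root [X.O/.XX/.O.] d6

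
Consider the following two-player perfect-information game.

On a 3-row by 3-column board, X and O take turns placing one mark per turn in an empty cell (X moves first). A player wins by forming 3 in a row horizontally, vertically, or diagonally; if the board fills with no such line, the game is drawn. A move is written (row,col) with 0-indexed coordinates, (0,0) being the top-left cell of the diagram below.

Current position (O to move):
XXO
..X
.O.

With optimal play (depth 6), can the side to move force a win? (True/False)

p1 O@[XXO/..X/.O.]: (1,0)[XXO/O.X/.O.]+0 (1,1)[XXO/.OX/.O.]+0 (2,0)[XXO/..X/OO.]+1* (2,2)[XXO/..X/.OO]+0
p2 X@[XXO/..X/OO.]: (1,0)[XXO/X.X/OO.]-1* (1,1)[XXO/.XX/OO.]-1 (2,2)[XXO/..X/OOX]-1
p3 O@[XXO/X.X/OO.]: (1,1)[XXO/XOX/OO.]+1* (2,2)[XXO/X.X/OOO]+1
p4 X@[XXO/XOX/OO.] terminal -1; root [XXO/..X/.O.] d6

O winning at [XXO/..X/.O.]: True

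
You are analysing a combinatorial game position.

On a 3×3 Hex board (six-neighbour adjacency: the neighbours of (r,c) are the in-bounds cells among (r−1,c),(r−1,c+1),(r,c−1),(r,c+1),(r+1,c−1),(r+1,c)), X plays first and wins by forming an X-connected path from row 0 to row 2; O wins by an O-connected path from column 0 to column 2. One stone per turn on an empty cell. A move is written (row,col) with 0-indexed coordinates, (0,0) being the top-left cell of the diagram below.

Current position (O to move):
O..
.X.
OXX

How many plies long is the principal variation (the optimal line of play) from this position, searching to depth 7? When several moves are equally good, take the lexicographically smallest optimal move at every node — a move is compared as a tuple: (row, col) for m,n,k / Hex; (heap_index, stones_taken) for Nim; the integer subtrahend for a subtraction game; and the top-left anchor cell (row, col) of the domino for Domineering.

[O../.X./OXX] O move#1: (0,1):-1/OO./.X./OXX*, (0,2):-1/O.O/.X./OXX, (1,0):-1/O../OX./OXX, (1,2):-1/O../.XO/OXX
[OO./.X./OXX] X move#2: (0,2):+1/OOX/.X./OXX*, (1,0):-1/OO./XX./OXX, (1,2):-1/OO./.XX/OXX
[OOX/.X./OXX] end (terminal -1, O#3); searched O../.X./OXX to 7

PV length from [O../.X./OXX]: 2 plies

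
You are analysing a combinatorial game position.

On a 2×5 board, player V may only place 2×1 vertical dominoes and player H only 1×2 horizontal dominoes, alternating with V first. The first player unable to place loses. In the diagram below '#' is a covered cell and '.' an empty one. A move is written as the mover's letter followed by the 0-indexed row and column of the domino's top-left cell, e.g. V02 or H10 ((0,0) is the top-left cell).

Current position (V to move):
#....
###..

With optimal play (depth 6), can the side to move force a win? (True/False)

V winning at [#..../###..]: True

ply 1, V at #..../###.. | V03=+1→#..#./####.*; V04=-1→#...#/###.#
ply 2, H at #..#./####. | H01=-1→####./####.*
ply 3, V at ####./####. | V04=+1→#####/#####*
ply 4: #####/##### is terminal -1 (H); from #..../###.. depth 6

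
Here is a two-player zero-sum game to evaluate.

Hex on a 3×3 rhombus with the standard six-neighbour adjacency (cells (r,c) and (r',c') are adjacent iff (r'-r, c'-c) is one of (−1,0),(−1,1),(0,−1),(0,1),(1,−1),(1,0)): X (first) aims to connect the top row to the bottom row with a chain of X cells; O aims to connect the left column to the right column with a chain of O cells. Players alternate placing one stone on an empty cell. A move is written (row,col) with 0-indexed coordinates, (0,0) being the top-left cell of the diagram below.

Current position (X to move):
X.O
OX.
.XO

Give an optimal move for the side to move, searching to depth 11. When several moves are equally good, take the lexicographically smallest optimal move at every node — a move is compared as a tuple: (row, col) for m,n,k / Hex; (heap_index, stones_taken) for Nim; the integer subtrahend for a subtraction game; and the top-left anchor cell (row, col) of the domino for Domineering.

[X.O/OX./.XO] X move#1: (0,1):+1/XXO/OX./.XO*, (1,2):-1/X.O/OXX/.XO, (2,0):-1/X.O/OX./XXO
[XXO/OX./.XO] end (terminal -1, O#2); searched X.O/OX./.XO to 11

X's best at [X.O/OX./.XO]: (0,1)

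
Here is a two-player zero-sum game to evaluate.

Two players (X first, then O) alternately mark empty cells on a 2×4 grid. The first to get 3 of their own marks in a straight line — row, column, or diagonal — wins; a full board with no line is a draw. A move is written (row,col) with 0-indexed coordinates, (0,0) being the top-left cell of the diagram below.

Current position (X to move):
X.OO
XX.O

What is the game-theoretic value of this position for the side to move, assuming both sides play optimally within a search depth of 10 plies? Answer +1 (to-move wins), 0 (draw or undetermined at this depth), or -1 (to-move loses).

value(X.OO/XX.O, X) = +1

p1 X@[X.OO/XX.O]: (0,1)[XXOO/XX.O]+0 (1,2)[X.OO/XXXO]+1*
p2 O@[X.OO/XXXO] terminal -1; root [X.OO/XX.O] d10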